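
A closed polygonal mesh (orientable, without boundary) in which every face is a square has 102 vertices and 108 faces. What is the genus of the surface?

Every face is a square, so 2E = 4·108 = 432, giving E = 216.
χ = V − E + F = 102 − 216 + 108 = -6.
For a closed orientable surface χ = 2 − 2g, so g = (2 − (-6))/2 = 4.

4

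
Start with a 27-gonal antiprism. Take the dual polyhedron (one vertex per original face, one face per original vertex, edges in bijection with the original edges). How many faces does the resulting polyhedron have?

54

The base solid has V = 54, E = 108, F = 56.
The dual swaps V and F and preserves E: V′ = F = 56, E′ = E = 108, F′ = V = 54.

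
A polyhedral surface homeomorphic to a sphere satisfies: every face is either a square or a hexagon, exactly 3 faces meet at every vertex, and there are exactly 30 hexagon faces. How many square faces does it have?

6

Let x be the number of squares; then F = 30 + x.
Edge–face incidences: 2E = 6·30 + 4·x = 180 + 4x.
Every vertex has degree 3, so 3V = 2E.
Euler: V − E + F = 2 ⇒ (2E)/3 − E + (30 + x) = 2.
Multiply by 6: 2·(2E) − 3·(2E) + 6·(30 + x) = 12, i.e. 180 + 6x − (180 + 4x) = 12.
Collecting terms: 2x = 12, so x = 6.
Then 2E = 180 + 4·6 = 204, so E = 102, V = 2E/3 = 68, F = 30 + 6 = 36.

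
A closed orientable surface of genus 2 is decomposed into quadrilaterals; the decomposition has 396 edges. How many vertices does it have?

χ = 2 − 2·2 = -2, and every face is a square so 4F = 2E.
F = 2E/4 = 198. Then V = -2 + E − F = -2 + 396 − 198 = 196.

196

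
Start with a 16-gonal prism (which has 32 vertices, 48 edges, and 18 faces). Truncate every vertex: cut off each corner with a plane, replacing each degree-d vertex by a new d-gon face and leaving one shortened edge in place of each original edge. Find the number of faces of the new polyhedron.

Truncation replaces each original edge-end by a new vertex, so V′ = 2E = 96.
Each original edge survives, and each old vertex of degree d contributes d new edges; summing degrees gives Σd = 2E, so E′ = E + 2E = 3E = 144.
Each original face survives and each original vertex becomes one new face: F′ = F + V = 50.

50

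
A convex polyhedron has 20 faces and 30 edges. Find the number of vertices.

Here V − E + F = 2.
V = 2 + E − F = 2 + 30 − 20 = 12.

12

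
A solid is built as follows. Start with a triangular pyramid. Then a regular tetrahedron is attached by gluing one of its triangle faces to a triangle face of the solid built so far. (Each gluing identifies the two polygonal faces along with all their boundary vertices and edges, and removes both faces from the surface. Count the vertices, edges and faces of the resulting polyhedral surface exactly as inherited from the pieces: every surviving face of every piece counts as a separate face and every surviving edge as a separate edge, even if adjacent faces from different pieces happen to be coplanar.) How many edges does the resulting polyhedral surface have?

A triangular pyramid: V=4, E=6, F=4.
Attach a regular tetrahedron (V=4, E=6, F=4) along a 3-gon: merge 3 vertices and 3 edges, delete both glued faces → V=5, E=9, F=6.
Check: V − E + F = 5 − 9 + 6 = 2.

9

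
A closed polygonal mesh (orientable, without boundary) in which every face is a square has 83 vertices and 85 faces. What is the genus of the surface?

2

Every face is a square, so 2E = 4·85 = 340, giving E = 170.
χ = V − E + F = 83 − 170 + 85 = -2.
For a closed orientable surface χ = 2 − 2g, so g = (2 − (-2))/2 = 2.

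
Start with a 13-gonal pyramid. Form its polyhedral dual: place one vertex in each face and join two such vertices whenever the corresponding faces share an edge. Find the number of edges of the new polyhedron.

The base solid has V = 14, E = 26, F = 14.
The dual swaps V and F and preserves E: V′ = F = 14, E′ = E = 26, F′ = V = 14.

26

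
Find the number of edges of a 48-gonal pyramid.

A pyramid on an n-gon base has one n-gon and n triangles: V = 48 + 1 = 49, E = 2·48 = 96, F = 48 + 1 = 49.

96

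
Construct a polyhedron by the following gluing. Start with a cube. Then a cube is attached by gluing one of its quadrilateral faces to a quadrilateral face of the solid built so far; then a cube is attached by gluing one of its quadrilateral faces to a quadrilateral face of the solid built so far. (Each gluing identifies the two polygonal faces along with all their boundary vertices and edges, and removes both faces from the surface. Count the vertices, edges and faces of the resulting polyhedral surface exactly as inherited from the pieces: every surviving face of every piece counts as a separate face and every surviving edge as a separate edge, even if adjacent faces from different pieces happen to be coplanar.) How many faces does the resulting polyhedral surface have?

14

A cube: V=8, E=12, F=6.
Attach a cube (V=8, E=12, F=6) along a 4-gon: merge 4 vertices and 4 edges, delete both glued faces → V=12, E=20, F=10.
Attach a cube (V=8, E=12, F=6) along a 4-gon: merge 4 vertices and 4 edges, delete both glued faces → V=16, E=28, F=14.
Check: V − E + F = 16 − 28 + 14 = 2.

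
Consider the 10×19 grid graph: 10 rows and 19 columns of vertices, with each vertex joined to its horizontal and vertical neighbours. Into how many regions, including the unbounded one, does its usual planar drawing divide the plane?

163

The grid has V = 10·19 = 190 vertices and E = 10·18 + 19·9 = 351 edges.
F = 2 − V + E = 2 − 190 + 351 = 163.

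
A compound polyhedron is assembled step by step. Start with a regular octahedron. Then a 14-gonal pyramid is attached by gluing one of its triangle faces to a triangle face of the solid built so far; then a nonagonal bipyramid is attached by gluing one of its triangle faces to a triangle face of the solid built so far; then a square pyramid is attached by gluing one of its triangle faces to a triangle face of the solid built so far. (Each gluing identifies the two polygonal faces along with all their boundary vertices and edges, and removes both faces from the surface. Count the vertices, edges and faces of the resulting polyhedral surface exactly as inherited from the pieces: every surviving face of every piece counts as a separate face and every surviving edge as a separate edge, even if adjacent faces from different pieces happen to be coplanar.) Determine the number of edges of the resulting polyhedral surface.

A regular octahedron: V=6, E=12, F=8.
Attach a 14-gonal pyramid (V=15, E=28, F=15) along a 3-gon: merge 3 vertices and 3 edges, delete both glued faces → V=18, E=37, F=21.
Attach a nonagonal bipyramid (V=11, E=27, F=18) along a 3-gon: merge 3 vertices and 3 edges, delete both glued faces → V=26, E=61, F=37.
Attach a square pyramid (V=5, E=8, F=5) along a 3-gon: merge 3 vertices and 3 edges, delete both glued faces → V=28, E=66, F=40.
Check: V − E + F = 28 − 66 + 40 = 2.

66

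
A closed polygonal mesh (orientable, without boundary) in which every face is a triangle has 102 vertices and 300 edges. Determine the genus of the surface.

0

Every face is a triangle and each edge borders two faces, so 3F = 2·300, giving F = 200.
χ = V − E + F = 102 − 300 + 200 = 2.
For a closed orientable surface χ = 2 − 2g, so g = (2 − (2))/2 = 0.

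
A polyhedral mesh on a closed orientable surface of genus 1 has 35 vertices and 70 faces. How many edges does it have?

For a closed orientable surface of genus 1, χ = 2 − 2·1 = 0.
E = V + F − (0) = 35 + 70 − (0) = 105.

105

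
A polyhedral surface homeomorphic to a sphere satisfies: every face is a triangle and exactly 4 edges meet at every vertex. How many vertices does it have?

6

Each face has 3 edges and each edge borders two faces, so 2E = 3F.
Each vertex has degree 4, so 4V = 2E and hence V = 3F/4.
Euler: V − E + F = 2 ⇒ (3F/4) − (3F/2) + F = 2.
Multiply by 8: (6 − 12 + 8)F = 16, i.e. 2F = 16.
So F = 8, E = 3·8/2 = 12, V = 3·8/4 = 6.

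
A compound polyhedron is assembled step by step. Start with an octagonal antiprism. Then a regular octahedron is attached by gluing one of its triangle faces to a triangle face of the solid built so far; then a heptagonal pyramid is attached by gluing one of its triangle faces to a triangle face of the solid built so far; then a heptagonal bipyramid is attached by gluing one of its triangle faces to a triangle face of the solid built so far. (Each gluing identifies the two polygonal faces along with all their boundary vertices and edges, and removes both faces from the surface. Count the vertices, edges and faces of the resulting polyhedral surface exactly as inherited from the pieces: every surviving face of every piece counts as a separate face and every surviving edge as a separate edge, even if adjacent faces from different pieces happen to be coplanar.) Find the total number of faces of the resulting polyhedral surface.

An octagonal antiprism: V=16, E=32, F=18.
Attach a regular octahedron (V=6, E=12, F=8) along a 3-gon: merge 3 vertices and 3 edges, delete both glued faces → V=19, E=41, F=24.
Attach a heptagonal pyramid (V=8, E=14, F=8) along a 3-gon: merge 3 vertices and 3 edges, delete both glued faces → V=24, E=52, F=30.
Attach a heptagonal bipyramid (V=9, E=21, F=14) along a 3-gon: merge 3 vertices and 3 edges, delete both glued faces → V=30, E=70, F=42.
Check: V − E + F = 30 − 70 + 42 = 2.

42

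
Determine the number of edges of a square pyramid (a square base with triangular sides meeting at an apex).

A pyramid on an n-gon base has one n-gon and n triangles: V = 4 + 1 = 5, E = 2·4 = 8, F = 4 + 1 = 5.

8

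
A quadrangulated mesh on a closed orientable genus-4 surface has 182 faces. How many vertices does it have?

176

χ = 2 − 2·4 = -6, and every face is a square so 4F = 2E.
E = 4·182/2 = 364. Then V = -6 + E − F = -6 + 364 − 182 = 176.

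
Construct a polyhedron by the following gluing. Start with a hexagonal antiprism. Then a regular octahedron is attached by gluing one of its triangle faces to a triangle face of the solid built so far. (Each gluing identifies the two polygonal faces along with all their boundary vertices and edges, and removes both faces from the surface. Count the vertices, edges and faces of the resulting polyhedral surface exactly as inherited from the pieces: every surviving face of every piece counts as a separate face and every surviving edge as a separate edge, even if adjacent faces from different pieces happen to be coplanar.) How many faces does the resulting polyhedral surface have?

20

A hexagonal antiprism: V=12, E=24, F=14.
Attach a regular octahedron (V=6, E=12, F=8) along a 3-gon: merge 3 vertices and 3 edges, delete both glued faces → V=15, E=33, F=20.
Check: V − E + F = 15 − 33 + 20 = 2.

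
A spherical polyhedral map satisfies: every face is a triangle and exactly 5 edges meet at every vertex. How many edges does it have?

Each face has 3 edges and each edge borders two faces, so 2E = 3F.
Each vertex has degree 5, so 5V = 2E and hence V = 3F/5.
Euler: V − E + F = 2 ⇒ (3F/5) − (3F/2) + F = 2.
Multiply by 10: (6 − 15 + 10)F = 20, i.e. 1F = 20.
So F = 20, E = 3·20/2 = 30, V = 3·20/5 = 12.

30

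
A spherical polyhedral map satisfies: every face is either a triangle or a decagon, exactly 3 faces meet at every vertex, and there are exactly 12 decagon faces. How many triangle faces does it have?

20

Let x be the number of triangles; then F = 12 + x.
Edge–face incidences: 2E = 10·12 + 3·x = 120 + 3x.
Every vertex has degree 3, so 3V = 2E.
Euler: V − E + F = 2 ⇒ (2E)/3 − E + (12 + x) = 2.
Multiply by 6: 2·(2E) − 3·(2E) + 6·(12 + x) = 12, i.e. 72 + 6x − (120 + 3x) = 12.
Collecting terms: 3x − 48 = 12, so 3x = 60, so x = 20.
Then 2E = 120 + 3·20 = 180, so E = 90, V = 2E/3 = 60, F = 12 + 20 = 32.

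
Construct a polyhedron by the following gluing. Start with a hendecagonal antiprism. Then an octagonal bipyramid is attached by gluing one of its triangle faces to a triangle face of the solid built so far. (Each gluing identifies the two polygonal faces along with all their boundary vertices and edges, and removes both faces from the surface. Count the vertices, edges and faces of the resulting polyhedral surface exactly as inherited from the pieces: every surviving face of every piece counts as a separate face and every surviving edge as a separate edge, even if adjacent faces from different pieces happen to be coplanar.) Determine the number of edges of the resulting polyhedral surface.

65

A hendecagonal antiprism: V=22, E=44, F=24.
Attach an octagonal bipyramid (V=10, E=24, F=16) along a 3-gon: merge 3 vertices and 3 edges, delete both glued faces → V=29, E=65, F=38.
Check: V − E + F = 29 − 65 + 38 = 2.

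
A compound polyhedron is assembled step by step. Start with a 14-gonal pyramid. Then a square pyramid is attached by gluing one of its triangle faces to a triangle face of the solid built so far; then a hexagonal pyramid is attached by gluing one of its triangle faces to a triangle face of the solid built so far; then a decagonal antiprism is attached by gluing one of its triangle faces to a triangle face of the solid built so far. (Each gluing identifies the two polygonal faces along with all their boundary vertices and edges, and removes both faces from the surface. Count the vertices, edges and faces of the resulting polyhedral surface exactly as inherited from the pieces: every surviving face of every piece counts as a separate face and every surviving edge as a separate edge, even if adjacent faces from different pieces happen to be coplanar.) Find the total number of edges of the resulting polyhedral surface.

A 14-gonal pyramid: V=15, E=28, F=15.
Attach a square pyramid (V=5, E=8, F=5) along a 3-gon: merge 3 vertices and 3 edges, delete both glued faces → V=17, E=33, F=18.
Attach a hexagonal pyramid (V=7, E=12, F=7) along a 3-gon: merge 3 vertices and 3 edges, delete both glued faces → V=21, E=42, F=23.
Attach a decagonal antiprism (V=20, E=40, F=22) along a 3-gon: merge 3 vertices and 3 edges, delete both glued faces → V=38, E=79, F=43.
Check: V − E + F = 38 − 79 + 43 = 2.

79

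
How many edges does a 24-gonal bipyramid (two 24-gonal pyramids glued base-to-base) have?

72

A bipyramid over an n-gon has 2n triangular faces and n + 2 vertices: V = 24 + 2 = 26, E = 3·24 = 72, F = 2·24 = 48.
Check: V − E + F = 26 − 72 + 48 = 2.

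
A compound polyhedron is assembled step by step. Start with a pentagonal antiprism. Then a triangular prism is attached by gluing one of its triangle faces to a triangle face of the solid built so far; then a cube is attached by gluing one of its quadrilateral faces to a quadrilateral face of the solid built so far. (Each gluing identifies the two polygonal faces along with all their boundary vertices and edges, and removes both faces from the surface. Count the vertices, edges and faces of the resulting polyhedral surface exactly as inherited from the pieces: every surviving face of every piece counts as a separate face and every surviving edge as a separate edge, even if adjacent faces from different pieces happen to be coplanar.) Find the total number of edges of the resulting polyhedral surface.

A pentagonal antiprism: V=10, E=20, F=12.
Attach a triangular prism (V=6, E=9, F=5) along a 3-gon: merge 3 vertices and 3 edges, delete both glued faces → V=13, E=26, F=15.
Attach a cube (V=8, E=12, F=6) along a 4-gon: merge 4 vertices and 4 edges, delete both glued faces → V=17, E=34, F=19.
Check: V − E + F = 17 − 34 + 19 = 2.

34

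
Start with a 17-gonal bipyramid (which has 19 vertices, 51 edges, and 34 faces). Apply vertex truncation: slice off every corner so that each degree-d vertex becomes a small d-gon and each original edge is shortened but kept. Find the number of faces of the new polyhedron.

Truncation replaces each original edge-end by a new vertex, so V′ = 2E = 102.
Each original edge survives, and each old vertex of degree d contributes d new edges; summing degrees gives Σd = 2E, so E′ = E + 2E = 3E = 153.
Each original face survives and each original vertex becomes one new face: F′ = F + V = 53.

53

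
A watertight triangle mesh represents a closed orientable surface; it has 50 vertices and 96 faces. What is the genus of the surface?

Every face is a triangle, so 2E = 3·96 = 288, giving E = 144.
χ = V − E + F = 50 − 144 + 96 = 2.
For a closed orientable surface χ = 2 − 2g, so g = (2 − (2))/2 = 0.

0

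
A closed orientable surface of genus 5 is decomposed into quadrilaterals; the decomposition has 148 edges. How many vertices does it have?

66

χ = 2 − 2·5 = -8, and every face is a square so 4F = 2E.
F = 2E/4 = 74. Then V = -8 + E − F = -8 + 148 − 74 = 66.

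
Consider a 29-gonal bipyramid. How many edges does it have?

A bipyramid over an n-gon has 2n triangular faces and n + 2 vertices: V = 29 + 2 = 31, E = 3·29 = 87, F = 2·29 = 58.
Check: V − E + F = 31 − 87 + 58 = 2.

87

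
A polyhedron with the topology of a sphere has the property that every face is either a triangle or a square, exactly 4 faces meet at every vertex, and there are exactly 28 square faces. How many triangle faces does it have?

Let x be the number of triangles; then F = 28 + x.
Edge–face incidences: 2E = 4·28 + 3·x = 112 + 3x.
Every vertex has degree 4, so 4V = 2E.
Euler: V − E + F = 2 ⇒ (2E)/4 − E + (28 + x) = 2.
Multiply by 8: 2·(2E) − 4·(2E) + 8·(28 + x) = 16, i.e. 224 + 8x − 2·(112 + 3x) = 16.
Collecting terms: 2x = 16, so x = 8.
Then 2E = 112 + 3·8 = 136, so E = 68, V = 2E/4 = 34, F = 28 + 8 = 36.

8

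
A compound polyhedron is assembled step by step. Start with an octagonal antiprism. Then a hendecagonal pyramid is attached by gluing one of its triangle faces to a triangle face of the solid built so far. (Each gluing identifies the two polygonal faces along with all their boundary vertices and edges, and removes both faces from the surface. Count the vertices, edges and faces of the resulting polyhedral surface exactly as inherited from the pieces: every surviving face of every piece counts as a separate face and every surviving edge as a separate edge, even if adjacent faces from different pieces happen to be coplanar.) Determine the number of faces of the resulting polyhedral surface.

An octagonal antiprism: V=16, E=32, F=18.
Attach a hendecagonal pyramid (V=12, E=22, F=12) along a 3-gon: merge 3 vertices and 3 edges, delete both glued faces → V=25, E=51, F=28.
Check: V − E + F = 25 − 51 + 28 = 2.

28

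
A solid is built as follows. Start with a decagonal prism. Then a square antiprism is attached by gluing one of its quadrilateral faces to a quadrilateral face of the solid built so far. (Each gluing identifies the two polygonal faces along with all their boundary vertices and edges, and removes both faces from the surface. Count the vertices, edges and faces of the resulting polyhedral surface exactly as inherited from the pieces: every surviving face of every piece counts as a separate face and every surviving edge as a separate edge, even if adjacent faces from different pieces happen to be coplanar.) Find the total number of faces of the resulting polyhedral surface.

A decagonal prism: V=20, E=30, F=12.
Attach a square antiprism (V=8, E=16, F=10) along a 4-gon: merge 4 vertices and 4 edges, delete both glued faces → V=24, E=42, F=20.
Check: V − E + F = 24 − 42 + 20 = 2.

20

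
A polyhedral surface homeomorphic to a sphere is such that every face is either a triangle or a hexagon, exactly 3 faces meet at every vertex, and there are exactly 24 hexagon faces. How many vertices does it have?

Let x be the number of triangles; then F = 24 + x.
Edge–face incidences: 2E = 6·24 + 3·x = 144 + 3x.
Every vertex has degree 3, so 3V = 2E.
Euler: V − E + F = 2 ⇒ (2E)/3 − E + (24 + x) = 2.
Multiply by 6: 2·(2E) − 3·(2E) + 6·(24 + x) = 12, i.e. 144 + 6x − (144 + 3x) = 12.
Collecting terms: 3x = 12, so x = 4.
Then 2E = 144 + 3·4 = 156, so E = 78, V = 2E/3 = 52, F = 24 + 4 = 28.

52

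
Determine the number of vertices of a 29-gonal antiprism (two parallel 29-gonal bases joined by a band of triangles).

An antiprism on an n-gon has two n-gon caps and 2n triangles: V = 2·29 = 58, E = 4·29 = 116, F = 2·29 + 2 = 60.
Check: V − E + F = 58 − 116 + 60 = 2.

58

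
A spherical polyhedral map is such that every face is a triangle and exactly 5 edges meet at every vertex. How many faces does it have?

Each face has 3 edges and each edge borders two faces, so 2E = 3F.
Each vertex has degree 5, so 5V = 2E and hence V = 3F/5.
Euler: V − E + F = 2 ⇒ (3F/5) − (3F/2) + F = 2.
Multiply by 10: (6 − 15 + 10)F = 20, i.e. 1F = 20.
So F = 20, E = 3·20/2 = 30, V = 3·20/5 = 12.

20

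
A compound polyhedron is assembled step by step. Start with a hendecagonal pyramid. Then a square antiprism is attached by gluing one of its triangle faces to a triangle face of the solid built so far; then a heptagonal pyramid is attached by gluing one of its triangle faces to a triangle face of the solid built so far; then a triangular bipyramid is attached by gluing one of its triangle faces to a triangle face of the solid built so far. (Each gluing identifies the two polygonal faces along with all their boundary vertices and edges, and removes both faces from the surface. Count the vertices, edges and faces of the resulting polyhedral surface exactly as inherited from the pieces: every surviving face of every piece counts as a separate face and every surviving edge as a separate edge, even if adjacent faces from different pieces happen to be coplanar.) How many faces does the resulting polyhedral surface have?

30

A hendecagonal pyramid: V=12, E=22, F=12.
Attach a square antiprism (V=8, E=16, F=10) along a 3-gon: merge 3 vertices and 3 edges, delete both glued faces → V=17, E=35, F=20.
Attach a heptagonal pyramid (V=8, E=14, F=8) along a 3-gon: merge 3 vertices and 3 edges, delete both glued faces → V=22, E=46, F=26.
Attach a triangular bipyramid (V=5, E=9, F=6) along a 3-gon: merge 3 vertices and 3 edges, delete both glued faces → V=24, E=52, F=30.
Check: V − E + F = 24 − 52 + 30 = 2.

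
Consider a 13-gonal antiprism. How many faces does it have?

An antiprism on an n-gon has two n-gon caps and 2n triangles: V = 2·13 = 26, E = 4·13 = 52, F = 2·13 + 2 = 28.

28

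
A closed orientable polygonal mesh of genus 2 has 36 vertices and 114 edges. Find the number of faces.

For a closed orientable surface of genus 2, χ = 2 − 2·2 = -2.
F = -2 − V + E = -2 − 36 + 114 = 76.

76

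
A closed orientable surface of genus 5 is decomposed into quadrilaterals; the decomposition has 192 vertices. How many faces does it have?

200

χ = 2 − 2·5 = -8, and every face is a square so 4F = 2E.
V − E + F = -8 with E = 4F/2 gives 192 − (4/2 − 1)·F = -8, so F = 200 and E = 400.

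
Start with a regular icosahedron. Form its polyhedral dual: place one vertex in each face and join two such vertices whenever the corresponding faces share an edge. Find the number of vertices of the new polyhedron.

The base solid has V = 12, E = 30, F = 20.
The dual swaps V and F and preserves E: V′ = F = 20, E′ = E = 30, F′ = V = 12.

20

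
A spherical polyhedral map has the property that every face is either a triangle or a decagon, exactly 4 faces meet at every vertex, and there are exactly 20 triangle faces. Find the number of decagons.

Let x be the number of decagons; then F = 20 + x.
Edge–face incidences: 2E = 3·20 + 10·x = 60 + 10x.
Every vertex has degree 4, so 4V = 2E.
Euler: V − E + F = 2 ⇒ (2E)/4 − E + (20 + x) = 2.
Multiply by 8: 2·(2E) − 4·(2E) + 8·(20 + x) = 16, i.e. 160 + 8x − 2·(60 + 10x) = 16.
Collecting terms: −12x + 40 = 16, so −12x = −24, so x = 2.
Then 2E = 60 + 10·2 = 80, so E = 40, V = 2E/4 = 20, F = 20 + 2 = 22.

2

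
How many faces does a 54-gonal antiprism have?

110

An antiprism on an n-gon has two n-gon caps and 2n triangles: V = 2·54 = 108, E = 4·54 = 216, F = 2·54 + 2 = 110.
Check: V − E + F = 108 − 216 + 110 = 2.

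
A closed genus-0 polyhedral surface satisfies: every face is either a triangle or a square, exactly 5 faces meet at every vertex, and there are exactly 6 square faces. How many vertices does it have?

24

Let x be the number of triangles; then F = 6 + x.
Edge–face incidences: 2E = 4·6 + 3·x = 24 + 3x.
Every vertex has degree 5, so 5V = 2E.
Euler: V − E + F = 2 ⇒ (2E)/5 − E + (6 + x) = 2.
Multiply by 10: 2·(2E) − 5·(2E) + 10·(6 + x) = 20, i.e. 60 + 10x − 3·(24 + 3x) = 20.
Collecting terms: x − 12 = 20, so x = 32.
Then 2E = 24 + 3·32 = 120, so E = 60, V = 2E/5 = 24, F = 6 + 32 = 38.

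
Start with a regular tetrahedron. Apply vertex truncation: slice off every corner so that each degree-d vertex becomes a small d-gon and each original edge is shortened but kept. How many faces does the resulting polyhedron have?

8

The base solid has V = 4, E = 6, F = 4.
Truncation replaces each original edge-end by a new vertex, so V′ = 2E = 12.
Each original edge survives, and each old vertex of degree d contributes d new edges; summing degrees gives Σd = 2E, so E′ = E + 2E = 3E = 18.
Each original face survives and each original vertex becomes one new face: F′ = F + V = 8.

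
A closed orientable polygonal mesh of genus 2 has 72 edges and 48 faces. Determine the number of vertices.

22

For a closed orientable surface of genus 2, χ = 2 − 2·2 = -2.
V = -2 + E − F = -2 + 72 − 48 = 22.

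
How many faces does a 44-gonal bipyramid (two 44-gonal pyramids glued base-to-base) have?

A bipyramid over an n-gon has 2n triangular faces and n + 2 vertices: V = 44 + 2 = 46, E = 3·44 = 132, F = 2·44 = 88.

88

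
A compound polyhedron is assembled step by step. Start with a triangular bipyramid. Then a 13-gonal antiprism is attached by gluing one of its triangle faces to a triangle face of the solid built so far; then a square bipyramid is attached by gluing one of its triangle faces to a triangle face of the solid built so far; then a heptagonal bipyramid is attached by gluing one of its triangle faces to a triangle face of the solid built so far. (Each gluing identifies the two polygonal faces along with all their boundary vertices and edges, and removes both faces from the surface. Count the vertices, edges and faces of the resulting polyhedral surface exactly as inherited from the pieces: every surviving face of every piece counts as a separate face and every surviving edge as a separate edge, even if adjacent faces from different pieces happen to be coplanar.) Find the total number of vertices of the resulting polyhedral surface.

A triangular bipyramid: V=5, E=9, F=6.
Attach a 13-gonal antiprism (V=26, E=52, F=28) along a 3-gon: merge 3 vertices and 3 edges, delete both glued faces → V=28, E=58, F=32.
Attach a square bipyramid (V=6, E=12, F=8) along a 3-gon: merge 3 vertices and 3 edges, delete both glued faces → V=31, E=67, F=38.
Attach a heptagonal bipyramid (V=9, E=21, F=14) along a 3-gon: merge 3 vertices and 3 edges, delete both glued faces → V=37, E=85, F=50.
Check: V − E + F = 37 − 85 + 50 = 2.

37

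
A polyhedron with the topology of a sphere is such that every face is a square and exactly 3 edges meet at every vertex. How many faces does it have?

Each face has 4 edges and each edge borders two faces, so 2E = 4F.
Each vertex has degree 3, so 3V = 2E and hence V = 4F/3.
Euler: V − E + F = 2 ⇒ (4F/3) − (4F/2) + F = 2.
Multiply by 6: (8 − 12 + 6)F = 12, i.e. 2F = 12.
So F = 6, E = 4·6/2 = 12, V = 4·6/3 = 8.

6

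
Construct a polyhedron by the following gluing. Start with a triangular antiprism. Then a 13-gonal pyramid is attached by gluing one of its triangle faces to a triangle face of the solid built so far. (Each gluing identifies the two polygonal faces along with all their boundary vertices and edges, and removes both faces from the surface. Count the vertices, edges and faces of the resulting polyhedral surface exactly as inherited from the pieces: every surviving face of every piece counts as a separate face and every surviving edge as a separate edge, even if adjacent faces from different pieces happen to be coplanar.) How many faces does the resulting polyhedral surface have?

A triangular antiprism: V=6, E=12, F=8.
Attach a 13-gonal pyramid (V=14, E=26, F=14) along a 3-gon: merge 3 vertices and 3 edges, delete both glued faces → V=17, E=35, F=20.
Check: V − E + F = 17 − 35 + 20 = 2.

20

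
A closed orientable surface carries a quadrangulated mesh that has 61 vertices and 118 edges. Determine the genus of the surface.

0

Every face is a square and each edge borders two faces, so 4F = 2·118, giving F = 59.
χ = V − E + F = 61 − 118 + 59 = 2.
For a closed orientable surface χ = 2 − 2g, so g = (2 − (2))/2 = 0.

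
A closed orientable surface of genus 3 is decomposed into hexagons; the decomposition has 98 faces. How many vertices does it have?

χ = 2 − 2·3 = -4, and every face is a hexagon so 6F = 2E.
E = 6·98/2 = 294. Then V = -4 + E − F = -4 + 294 − 98 = 192.

192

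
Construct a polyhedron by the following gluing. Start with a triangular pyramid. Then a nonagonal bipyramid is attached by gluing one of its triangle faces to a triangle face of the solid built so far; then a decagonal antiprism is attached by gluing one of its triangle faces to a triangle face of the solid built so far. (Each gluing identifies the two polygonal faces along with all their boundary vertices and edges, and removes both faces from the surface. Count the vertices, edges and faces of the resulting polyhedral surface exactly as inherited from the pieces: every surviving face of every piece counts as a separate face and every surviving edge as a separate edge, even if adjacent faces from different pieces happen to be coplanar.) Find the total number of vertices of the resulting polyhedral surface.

29

A triangular pyramid: V=4, E=6, F=4.
Attach a nonagonal bipyramid (V=11, E=27, F=18) along a 3-gon: merge 3 vertices and 3 edges, delete both glued faces → V=12, E=30, F=20.
Attach a decagonal antiprism (V=20, E=40, F=22) along a 3-gon: merge 3 vertices and 3 edges, delete both glued faces → V=29, E=67, F=40.
Check: V − E + F = 29 − 67 + 40 = 2.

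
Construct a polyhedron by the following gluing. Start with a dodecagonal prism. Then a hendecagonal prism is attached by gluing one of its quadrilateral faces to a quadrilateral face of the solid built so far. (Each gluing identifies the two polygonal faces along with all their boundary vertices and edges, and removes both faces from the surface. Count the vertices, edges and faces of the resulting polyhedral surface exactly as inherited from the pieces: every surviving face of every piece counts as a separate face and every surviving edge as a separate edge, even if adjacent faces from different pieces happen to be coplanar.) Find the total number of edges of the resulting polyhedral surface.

65

A dodecagonal prism: V=24, E=36, F=14.
Attach a hendecagonal prism (V=22, E=33, F=13) along a 4-gon: merge 4 vertices and 4 edges, delete both glued faces → V=42, E=65, F=25.
Check: V − E + F = 42 − 65 + 25 = 2.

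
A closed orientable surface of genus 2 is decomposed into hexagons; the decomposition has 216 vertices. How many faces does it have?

109

χ = 2 − 2·2 = -2, and every face is a hexagon so 6F = 2E.
V − E + F = -2 with E = 6F/2 gives 216 − (6/2 − 1)·F = -2, so F = 109 and E = 327.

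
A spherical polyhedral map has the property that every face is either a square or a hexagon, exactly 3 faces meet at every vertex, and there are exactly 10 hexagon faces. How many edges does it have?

Let x be the number of squares; then F = 10 + x.
Edge–face incidences: 2E = 6·10 + 4·x = 60 + 4x.
Every vertex has degree 3, so 3V = 2E.
Euler: V − E + F = 2 ⇒ (2E)/3 − E + (10 + x) = 2.
Multiply by 6: 2·(2E) − 3·(2E) + 6·(10 + x) = 12, i.e. 60 + 6x − (60 + 4x) = 12.
Collecting terms: 2x = 12, so x = 6.
Then 2E = 60 + 4·6 = 84, so E = 42, V = 2E/3 = 28, F = 10 + 6 = 16.

42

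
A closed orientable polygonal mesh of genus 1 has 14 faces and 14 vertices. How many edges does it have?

For a closed orientable surface of genus 1, χ = 2 − 2·1 = 0.
E = V + F − (0) = 14 + 14 − (0) = 28.

28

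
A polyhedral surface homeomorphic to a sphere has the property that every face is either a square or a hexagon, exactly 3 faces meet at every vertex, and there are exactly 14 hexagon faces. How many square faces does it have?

Let x be the number of squares; then F = 14 + x.
Edge–face incidences: 2E = 6·14 + 4·x = 84 + 4x.
Every vertex has degree 3, so 3V = 2E.
Euler: V − E + F = 2 ⇒ (2E)/3 − E + (14 + x) = 2.
Multiply by 6: 2·(2E) − 3·(2E) + 6·(14 + x) = 12, i.e. 84 + 6x − (84 + 4x) = 12.
Collecting terms: 2x = 12, so x = 6.
Then 2E = 84 + 4·6 = 108, so E = 54, V = 2E/3 = 36, F = 14 + 6 = 20.

6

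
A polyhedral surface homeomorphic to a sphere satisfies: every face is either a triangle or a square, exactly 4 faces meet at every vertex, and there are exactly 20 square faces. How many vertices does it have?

26

Let x be the number of triangles; then F = 20 + x.
Edge–face incidences: 2E = 4·20 + 3·x = 80 + 3x.
Every vertex has degree 4, so 4V = 2E.
Euler: V − E + F = 2 ⇒ (2E)/4 − E + (20 + x) = 2.
Multiply by 8: 2·(2E) − 4·(2E) + 8·(20 + x) = 16, i.e. 160 + 8x − 2·(80 + 3x) = 16.
Collecting terms: 2x = 16, so x = 8.
Then 2E = 80 + 3·8 = 104, so E = 52, V = 2E/4 = 26, F = 20 + 8 = 28.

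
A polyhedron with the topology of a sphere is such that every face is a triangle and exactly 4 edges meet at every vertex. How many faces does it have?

8

Each face has 3 edges and each edge borders two faces, so 2E = 3F.
Each vertex has degree 4, so 4V = 2E and hence V = 3F/4.
Euler: V − E + F = 2 ⇒ (3F/4) − (3F/2) + F = 2.
Multiply by 8: (6 − 12 + 8)F = 16, i.e. 2F = 16.
So F = 8, E = 3·8/2 = 12, V = 3·8/4 = 6.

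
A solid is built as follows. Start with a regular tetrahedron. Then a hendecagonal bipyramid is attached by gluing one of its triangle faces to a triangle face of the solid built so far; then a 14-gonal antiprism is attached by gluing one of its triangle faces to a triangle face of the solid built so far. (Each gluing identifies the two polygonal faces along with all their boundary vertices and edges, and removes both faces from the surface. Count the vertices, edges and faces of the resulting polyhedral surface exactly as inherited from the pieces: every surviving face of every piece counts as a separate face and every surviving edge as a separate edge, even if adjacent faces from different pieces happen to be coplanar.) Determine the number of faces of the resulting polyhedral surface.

A regular tetrahedron: V=4, E=6, F=4.
Attach a hendecagonal bipyramid (V=13, E=33, F=22) along a 3-gon: merge 3 vertices and 3 edges, delete both glued faces → V=14, E=36, F=24.
Attach a 14-gonal antiprism (V=28, E=56, F=30) along a 3-gon: merge 3 vertices and 3 edges, delete both glued faces → V=39, E=89, F=52.
Check: V − E + F = 39 − 89 + 52 = 2.

52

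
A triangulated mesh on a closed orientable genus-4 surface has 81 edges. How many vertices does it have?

21

χ = 2 − 2·4 = -6, and every face is a triangle so 3F = 2E.
F = 2E/3 = 54. Then V = -6 + E − F = -6 + 81 − 54 = 21.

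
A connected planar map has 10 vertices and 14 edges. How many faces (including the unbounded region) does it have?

Euler's formula for a connected plane graph: V − E + F = 2, so F = 2 − 10 + 14 = 6.

6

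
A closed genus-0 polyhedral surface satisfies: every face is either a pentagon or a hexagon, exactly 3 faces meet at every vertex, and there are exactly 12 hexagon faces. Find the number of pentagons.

Let x be the number of pentagons; then F = 12 + x.
Edge–face incidences: 2E = 6·12 + 5·x = 72 + 5x.
Every vertex has degree 3, so 3V = 2E.
Euler: V − E + F = 2 ⇒ (2E)/3 − E + (12 + x) = 2.
Multiply by 6: 2·(2E) − 3·(2E) + 6·(12 + x) = 12, i.e. 72 + 6x − (72 + 5x) = 12.
Collecting terms: x = 12.
Then 2E = 72 + 5·12 = 132, so E = 66, V = 2E/3 = 44, F = 12 + 12 = 24.

12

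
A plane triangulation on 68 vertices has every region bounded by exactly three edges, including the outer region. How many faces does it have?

In a plane triangulation 3F = 2E and V − E + F = 2, so F = 2V − 4 = 2·68 − 4 = 132.

132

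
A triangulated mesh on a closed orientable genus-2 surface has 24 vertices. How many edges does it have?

χ = 2 − 2·2 = -2, and every face is a triangle so 3F = 2E.
V − E + F = -2 with E = 3F/2 gives 24 − (3/2 − 1)·F = -2, so F = 52 and E = 78.

78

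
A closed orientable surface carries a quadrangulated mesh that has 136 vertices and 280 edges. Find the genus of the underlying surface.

Every face is a square and each edge borders two faces, so 4F = 2·280, giving F = 140.
χ = V − E + F = 136 − 280 + 140 = -4.
For a closed orientable surface χ = 2 − 2g, so g = (2 − (-4))/2 = 3.

3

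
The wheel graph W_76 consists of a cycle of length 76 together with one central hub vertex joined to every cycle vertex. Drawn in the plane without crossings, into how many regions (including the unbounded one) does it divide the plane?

W_76 has V = 76 + 1 = 77 vertices and E = 2·76 = 152 edges.
By Euler's formula F = 2 − V + E = 2 − 77 + 152 = 77.

77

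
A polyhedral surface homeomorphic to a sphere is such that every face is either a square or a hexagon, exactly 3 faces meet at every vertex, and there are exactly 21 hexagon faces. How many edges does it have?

75

Let x be the number of squares; then F = 21 + x.
Edge–face incidences: 2E = 6·21 + 4·x = 126 + 4x.
Every vertex has degree 3, so 3V = 2E.
Euler: V − E + F = 2 ⇒ (2E)/3 − E + (21 + x) = 2.
Multiply by 6: 2·(2E) − 3·(2E) + 6·(21 + x) = 12, i.e. 126 + 6x − (126 + 4x) = 12.
Collecting terms: 2x = 12, so x = 6.
Then 2E = 126 + 4·6 = 150, so E = 75, V = 2E/3 = 50, F = 21 + 6 = 27.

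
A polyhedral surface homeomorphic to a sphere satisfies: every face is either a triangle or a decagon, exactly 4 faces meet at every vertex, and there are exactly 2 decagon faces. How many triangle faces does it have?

20

Let x be the number of triangles; then F = 2 + x.
Edge–face incidences: 2E = 10·2 + 3·x = 20 + 3x.
Every vertex has degree 4, so 4V = 2E.
Euler: V − E + F = 2 ⇒ (2E)/4 − E + (2 + x) = 2.
Multiply by 8: 2·(2E) − 4·(2E) + 8·(2 + x) = 16, i.e. 16 + 8x − 2·(20 + 3x) = 16.
Collecting terms: 2x − 24 = 16, so 2x = 40, so x = 20.
Then 2E = 20 + 3·20 = 80, so E = 40, V = 2E/4 = 20, F = 2 + 20 = 22.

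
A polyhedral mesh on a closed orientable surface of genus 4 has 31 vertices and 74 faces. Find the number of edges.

For a closed orientable surface of genus 4, χ = 2 − 2·4 = -6.
E = V + F − (-6) = 31 + 74 − (-6) = 111.

111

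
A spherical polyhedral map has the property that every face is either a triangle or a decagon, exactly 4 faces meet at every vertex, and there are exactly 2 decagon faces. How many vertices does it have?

Let x be the number of triangles; then F = 2 + x.
Edge–face incidences: 2E = 10·2 + 3·x = 20 + 3x.
Every vertex has degree 4, so 4V = 2E.
Euler: V − E + F = 2 ⇒ (2E)/4 − E + (2 + x) = 2.
Multiply by 8: 2·(2E) − 4·(2E) + 8·(2 + x) = 16, i.e. 16 + 8x − 2·(20 + 3x) = 16.
Collecting terms: 2x − 24 = 16, so 2x = 40, so x = 20.
Then 2E = 20 + 3·20 = 80, so E = 40, V = 2E/4 = 20, F = 2 + 20 = 22.

20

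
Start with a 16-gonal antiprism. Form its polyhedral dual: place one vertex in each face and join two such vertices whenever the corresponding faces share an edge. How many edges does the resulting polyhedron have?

The base solid has V = 32, E = 64, F = 34.
The dual swaps V and F and preserves E: V′ = F = 34, E′ = E = 64, F′ = V = 32.

64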